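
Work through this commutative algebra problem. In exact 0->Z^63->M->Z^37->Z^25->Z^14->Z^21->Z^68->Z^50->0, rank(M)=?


Alt sum=0:
(-1)^0*63 + (-1)^1*? + (-1)^2*37 + (-1)^3*25 + (-1)^4*14 + (-1)^5*21 + (-1)^6*68 + (-1)^7*50=0
rank(M)=86


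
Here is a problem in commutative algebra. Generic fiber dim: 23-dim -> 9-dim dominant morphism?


dim(fiber)=dim(X)-dim(Y)=23-9=14


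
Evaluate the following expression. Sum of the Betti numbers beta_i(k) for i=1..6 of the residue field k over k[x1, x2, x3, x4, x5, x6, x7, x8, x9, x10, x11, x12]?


Koszul resolution: beta_i(k)=C(n,i), n=12
C(12,1)=12, C(12,2)=66, C(12,3)=220, C(12,4)=495, C(12,5)=792, C(12,6)=924
Sum=2509


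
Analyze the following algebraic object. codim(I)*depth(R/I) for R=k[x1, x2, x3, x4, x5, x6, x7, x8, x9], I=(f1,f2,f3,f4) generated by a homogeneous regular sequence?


codim=4, depth=dim(R/I)=9-4=5
Product=4*5=20


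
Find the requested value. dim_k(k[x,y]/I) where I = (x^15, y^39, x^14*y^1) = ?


k[x,y]/I, I = (x^15, y^39, x^14*y^1)
Rect: 15x39=585. Corner: (15-14)x(39-1)=38.
dim = 585-38 = 547


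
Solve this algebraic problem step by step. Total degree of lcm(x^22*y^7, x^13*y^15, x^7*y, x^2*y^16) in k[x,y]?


lcm = componentwise max:
x: max(22,13,7,2)=22
y: max(7,15,1,16)=16
Total=22+16=38


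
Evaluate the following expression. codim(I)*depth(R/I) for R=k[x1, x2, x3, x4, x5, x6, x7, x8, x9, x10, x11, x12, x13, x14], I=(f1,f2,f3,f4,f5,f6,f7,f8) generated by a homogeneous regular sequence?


codim=8, depth=dim(R/I)=14-8=6
Product=8*6=48


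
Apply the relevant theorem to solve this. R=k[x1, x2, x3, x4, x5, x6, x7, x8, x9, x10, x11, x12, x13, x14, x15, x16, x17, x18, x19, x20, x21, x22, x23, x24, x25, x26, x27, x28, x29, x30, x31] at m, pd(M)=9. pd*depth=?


pd+depth=31
depth=31-9=22
pd*depth=9*22=198


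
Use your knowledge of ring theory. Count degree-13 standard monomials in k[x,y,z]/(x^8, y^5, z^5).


Need i<8, j<5, k<5 with i+j+k=13.
For each i, j ranges over max(0,13-i-4)..min(4,13-i):
  i=0: j in [9,4] -> 0
  i=1: j in [8,4] -> 0
  i=2: j in [7,4] -> 0
  i=3: j in [6,4] -> 0
  i=4: j in [5,4] -> 0
  i=5: j in [4,4] -> 1
  i=6: j in [3,4] -> 2
  i=7: j in [2,4] -> 3
H(13) = 0+0+0+0+0+1+2+3 = 6


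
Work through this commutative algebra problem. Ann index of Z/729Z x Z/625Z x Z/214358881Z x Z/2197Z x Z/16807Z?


Exponent = lcm of the cyclic orders; pairwise coprime => product.
3^6*5^4*11^8*13^3*7^5=729*625*214358881*2197*16807=3606361714858884856875


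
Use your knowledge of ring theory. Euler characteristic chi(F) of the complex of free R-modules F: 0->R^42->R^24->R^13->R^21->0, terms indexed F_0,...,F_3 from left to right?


chi = sum (-1)^i * rank:
(-1)^0*42=42
(-1)^1*24=-24
(-1)^2*13=13
(-1)^3*21=-21
chi=10


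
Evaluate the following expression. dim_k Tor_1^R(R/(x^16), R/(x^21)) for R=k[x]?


Tor_1(R/I,R/J)=(I cap J)/IJ=(x^21)/(x^37)
dim=37-21=min(16,21)=16


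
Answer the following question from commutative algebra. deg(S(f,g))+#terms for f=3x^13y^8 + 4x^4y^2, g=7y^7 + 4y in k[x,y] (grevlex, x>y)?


LT(f)=3x^13y^8, LT(g)=7y^7
lcm(LM)=x^13y^8
S(f,g) (scaled by 21 to clear denominators) = 7*f - 3x^13y*g = -12x^13y^2 + 28x^4y^2
2 terms, deg 15.
15+2=17


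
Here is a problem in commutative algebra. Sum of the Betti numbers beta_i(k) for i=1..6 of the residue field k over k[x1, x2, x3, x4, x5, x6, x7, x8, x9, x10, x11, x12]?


Koszul resolution: beta_i(k)=C(n,i), n=12
C(12,1)=12, C(12,2)=66, C(12,3)=220, C(12,4)=495, C(12,5)=792, C(12,6)=924
Sum=2509


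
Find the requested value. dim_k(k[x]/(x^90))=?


Basis: 1,x,...,x^89
dim=90


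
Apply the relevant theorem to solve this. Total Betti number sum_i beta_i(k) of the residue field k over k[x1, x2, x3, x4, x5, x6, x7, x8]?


Koszul resolution: beta_i(k)=C(n,i), n=8
sum_i C(8,i) = 2^8 = 256


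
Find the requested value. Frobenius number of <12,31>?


gcd(12,31)=1 => F=ab-a-b=12*31-12-31=372-43=329


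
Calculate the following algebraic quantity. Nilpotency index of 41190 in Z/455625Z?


41190^k mod 455625:
k=1: 41190
k=2: 324225
k=3: 3375
k=4: 50625
k=5: 303750
k=6: 0
First zero at k = 6


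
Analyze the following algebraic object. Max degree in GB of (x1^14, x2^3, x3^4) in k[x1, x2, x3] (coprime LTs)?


Pure powers, coprime LTs => already GB.
Degrees: 14, 3, 4
Max=14


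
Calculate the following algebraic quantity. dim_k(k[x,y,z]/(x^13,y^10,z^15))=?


Basis: x^iy^jz^k, i<13,j<10,k<15
13*10*15=1950


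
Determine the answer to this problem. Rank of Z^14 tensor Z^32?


rank(M(x)N) = rank(M)*rank(N)
14*32 = 448


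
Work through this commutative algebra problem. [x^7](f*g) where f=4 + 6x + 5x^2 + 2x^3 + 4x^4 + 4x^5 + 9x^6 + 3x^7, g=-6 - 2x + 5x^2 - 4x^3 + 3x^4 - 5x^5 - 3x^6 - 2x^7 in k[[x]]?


[x^7] = sum a_i*b_j, i+j=7
  4*-2=-8
  6*-3=-18
  5*-5=-25
  2*3=6
  4*-4=-16
  4*5=20
  9*-2=-18
  3*-6=-18
Sum=-77


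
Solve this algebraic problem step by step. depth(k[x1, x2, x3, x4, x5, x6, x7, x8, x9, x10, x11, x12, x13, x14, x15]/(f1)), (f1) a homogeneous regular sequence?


depth(R)=15
depth(R/I)=15-1=14


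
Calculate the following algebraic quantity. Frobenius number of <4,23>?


gcd(4,23)=1 => F=ab-a-b=4*23-4-23=92-27=65


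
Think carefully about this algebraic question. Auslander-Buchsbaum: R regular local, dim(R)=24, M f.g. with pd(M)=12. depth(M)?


pd+depth=depth(R)=24
depth=24-12=12


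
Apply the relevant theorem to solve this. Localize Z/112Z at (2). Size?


2-primary part: 112=2^4*7
Size=2^4=16


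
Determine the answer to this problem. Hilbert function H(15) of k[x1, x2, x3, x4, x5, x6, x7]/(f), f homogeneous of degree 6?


C(21,6)-C(15,6)=54264-5005=49259


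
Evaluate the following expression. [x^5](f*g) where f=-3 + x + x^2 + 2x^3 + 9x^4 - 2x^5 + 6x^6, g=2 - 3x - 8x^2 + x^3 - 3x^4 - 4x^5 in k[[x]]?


[x^5] = sum a_i*b_j, i+j=5
  -3*-4=12
  1*-3=-3
  1*1=1
  2*-8=-16
  9*-3=-27
  -2*2=-4
Sum=-37


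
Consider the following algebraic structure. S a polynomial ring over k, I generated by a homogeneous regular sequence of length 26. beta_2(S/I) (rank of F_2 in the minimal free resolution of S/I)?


Regular sequence => Koszul complex is the minimal free resolution.
Syz_1 minimally generated by Koszul relations f_i*e_j - f_j*e_i (i<j): mu(Syz_1) = beta_2 = C(m,2) = m(m-1)/2
m=26
26*25/2 = 325


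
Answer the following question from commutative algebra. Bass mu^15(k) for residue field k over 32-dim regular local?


C(n,i)=C(32,15)=565722720


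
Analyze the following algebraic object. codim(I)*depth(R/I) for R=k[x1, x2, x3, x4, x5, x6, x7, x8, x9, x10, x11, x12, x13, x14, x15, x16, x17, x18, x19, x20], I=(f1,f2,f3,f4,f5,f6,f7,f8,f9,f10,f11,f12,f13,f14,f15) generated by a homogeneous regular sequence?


codim=15, depth=dim(R/I)=20-15=5
Product=15*5=75


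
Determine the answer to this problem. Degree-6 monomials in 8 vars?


C(d+n-1,n-1)=C(13,7)=1716


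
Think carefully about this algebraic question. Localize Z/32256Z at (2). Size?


2-primary part: 32256=2^9*63
Size=2^9=512


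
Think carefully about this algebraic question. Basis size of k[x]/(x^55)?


Basis: 1,x,...,x^54
dim=55


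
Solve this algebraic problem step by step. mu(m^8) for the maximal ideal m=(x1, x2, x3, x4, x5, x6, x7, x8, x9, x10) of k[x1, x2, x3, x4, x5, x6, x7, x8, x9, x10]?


Graded Nakayama: mu(m^d) = dim_k (m^d/m^(d+1)) = #degree-8 monomials in 10 vars
C(n+d-1,d)=C(17,8)=24310


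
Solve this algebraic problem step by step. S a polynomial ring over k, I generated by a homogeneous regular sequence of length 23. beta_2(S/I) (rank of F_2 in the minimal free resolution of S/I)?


Regular sequence => Koszul complex is the minimal free resolution.
Syz_1 minimally generated by Koszul relations f_i*e_j - f_j*e_i (i<j): mu(Syz_1) = beta_2 = C(m,2) = m(m-1)/2
m=23
23*22/2 = 253


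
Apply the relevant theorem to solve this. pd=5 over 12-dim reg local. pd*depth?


pd+depth=12
depth=12-5=7
pd*depth=5*7=35


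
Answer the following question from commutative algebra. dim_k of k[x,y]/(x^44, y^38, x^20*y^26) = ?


k[x,y]/I, I = (x^44, y^38, x^20*y^26)
Rect: 44x38=1672. Corner: (44-20)x(38-26)=288.
dim = 1672-288 = 1384


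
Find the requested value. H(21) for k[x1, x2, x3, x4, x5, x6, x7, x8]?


C(d+n-1,n-1)=C(28,7)=1184040


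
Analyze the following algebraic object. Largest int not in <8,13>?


gcd(8,13)=1 => F=ab-a-b=8*13-8-13=104-21=83


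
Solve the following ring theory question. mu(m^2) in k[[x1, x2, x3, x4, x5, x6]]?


C(n+d-1,d)=C(7,2)=21


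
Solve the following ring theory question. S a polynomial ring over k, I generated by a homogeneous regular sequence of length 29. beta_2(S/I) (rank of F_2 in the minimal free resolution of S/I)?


Regular sequence => Koszul complex is the minimal free resolution.
Syz_1 minimally generated by Koszul relations f_i*e_j - f_j*e_i (i<j): mu(Syz_1) = beta_2 = C(m,2) = m(m-1)/2
m=29
29*28/2 = 406


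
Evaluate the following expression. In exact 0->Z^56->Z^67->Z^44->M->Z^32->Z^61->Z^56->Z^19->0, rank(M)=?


Alt sum=0:
(-1)^0*56 + (-1)^1*67 + (-1)^2*44 + (-1)^3*? + (-1)^4*32 + (-1)^5*61 + (-1)^6*56 + (-1)^7*19=0
rank(M)=41


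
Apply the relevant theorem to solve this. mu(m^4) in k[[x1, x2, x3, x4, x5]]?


C(n+d-1,d)=C(8,4)=70


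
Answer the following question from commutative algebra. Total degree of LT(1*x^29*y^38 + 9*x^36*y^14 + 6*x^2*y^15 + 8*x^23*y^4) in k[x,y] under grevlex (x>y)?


LT: 1*x^29*y^38
deg_x=29, deg_y=38
Total=29+38=67


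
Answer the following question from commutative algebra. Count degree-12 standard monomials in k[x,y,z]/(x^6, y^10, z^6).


Need i<6, j<10, k<6 with i+j+k=12.
For each i, j ranges over max(0,12-i-5)..min(9,12-i):
  i=0: j in [7,9] -> 3
  i=1: j in [6,9] -> 4
  i=2: j in [5,9] -> 5
  i=3: j in [4,9] -> 6
  i=4: j in [3,8] -> 6
  i=5: j in [2,7] -> 6
H(12) = 3+4+5+6+6+6 = 30


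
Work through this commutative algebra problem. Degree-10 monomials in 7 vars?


C(d+n-1,n-1)=C(16,6)=8008


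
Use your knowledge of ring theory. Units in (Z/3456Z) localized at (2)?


Local ring = Z/128Z.
phi(128) = 2^6*(2-1) = 64


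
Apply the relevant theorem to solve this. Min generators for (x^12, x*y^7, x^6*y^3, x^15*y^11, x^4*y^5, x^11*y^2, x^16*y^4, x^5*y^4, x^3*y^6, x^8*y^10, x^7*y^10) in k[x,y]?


Remove redundant (divisible by others).
x^15*y^11 redundant.
x^16*y^4 redundant.
x^7*y^10 redundant.
x^8*y^10 redundant.
Min: x^12, x^11*y^2, x^6*y^3, x^5*y^4, x^4*y^5, x^3*y^6, x*y^7
Count=7


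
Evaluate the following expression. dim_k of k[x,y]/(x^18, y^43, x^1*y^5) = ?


k[x,y]/I, I = (x^18, y^43, x^1*y^5)
Rect: 18x43=774. Corner: (18-1)x(43-5)=646.
dim = 774-646 = 128


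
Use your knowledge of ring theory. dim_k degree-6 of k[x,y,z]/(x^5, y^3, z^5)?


Need i<5, j<3, k<5 with i+j+k=6.
For each i, j ranges over max(0,6-i-4)..min(2,6-i):
  i=0: j in [2,2] -> 1
  i=1: j in [1,2] -> 2
  i=2: j in [0,2] -> 3
  i=3: j in [0,2] -> 3
  i=4: j in [0,2] -> 3
H(6) = 1+2+3+3+3 = 12


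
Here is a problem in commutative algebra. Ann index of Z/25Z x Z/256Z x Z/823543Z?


Exponent = lcm of the cyclic orders; pairwise coprime => product.
5^2*2^8*7^7=25*256*823543=5270675200


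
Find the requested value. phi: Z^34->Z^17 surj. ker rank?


rank(ker) = 34-17 = 17


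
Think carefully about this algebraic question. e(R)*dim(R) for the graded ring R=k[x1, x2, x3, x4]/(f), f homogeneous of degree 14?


e(R)=deg(f)=14, dim(R)=4-1=3
e*dim=14*3=42


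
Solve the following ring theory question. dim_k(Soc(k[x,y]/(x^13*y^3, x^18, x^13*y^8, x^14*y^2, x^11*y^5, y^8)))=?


Socle = ann(m) = span of standard monomials u with x*u, y*u in I (staircase corners).
Redundant generators: x^13*y^8
Minimal generators: x^18, x^14*y^2, x^13*y^3, x^11*y^5, y^8
Corners: x^10y^7, x^12y^4, x^13y^2, x^17y
Socle dim=4


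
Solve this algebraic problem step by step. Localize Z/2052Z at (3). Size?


3-primary part: 2052=3^3*76
Size=3^3=27


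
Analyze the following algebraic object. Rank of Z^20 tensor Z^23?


rank(M(x)N) = rank(M)*rank(N)
20*23 = 460


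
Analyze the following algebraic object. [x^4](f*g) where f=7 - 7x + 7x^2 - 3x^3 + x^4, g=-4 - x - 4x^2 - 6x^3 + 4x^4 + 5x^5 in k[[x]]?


[x^4] = sum a_i*b_j, i+j=4
  7*4=28
  -7*-6=42
  7*-4=-28
  -3*-1=3
  1*-4=-4
Sum=41


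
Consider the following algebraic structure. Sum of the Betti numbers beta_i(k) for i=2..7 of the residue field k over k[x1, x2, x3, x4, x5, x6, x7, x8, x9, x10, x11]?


Koszul resolution: beta_i(k)=C(n,i), n=11
C(11,2)=55, C(11,3)=165, C(11,4)=330, C(11,5)=462, C(11,6)=462, C(11,7)=330
Sum=1804


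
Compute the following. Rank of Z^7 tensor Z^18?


rank(M(x)N) = rank(M)*rank(N)
7*18 = 126


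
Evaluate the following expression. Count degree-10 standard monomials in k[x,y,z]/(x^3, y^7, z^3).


Need i<3, j<7, k<3 with i+j+k=10.
For each i, j ranges over max(0,10-i-2)..min(6,10-i):
  i=0: j in [8,6] -> 0
  i=1: j in [7,6] -> 0
  i=2: j in [6,6] -> 1
H(10) = 0+0+1 = 1


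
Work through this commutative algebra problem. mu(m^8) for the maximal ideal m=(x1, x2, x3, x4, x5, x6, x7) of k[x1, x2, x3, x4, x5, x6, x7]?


Graded Nakayama: mu(m^d) = dim_k (m^d/m^(d+1)) = #degree-8 monomials in 7 vars
C(n+d-1,d)=C(14,8)=3003


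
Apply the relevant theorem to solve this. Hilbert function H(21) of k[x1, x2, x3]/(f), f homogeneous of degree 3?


C(23,2)-C(20,2)=253-190=63


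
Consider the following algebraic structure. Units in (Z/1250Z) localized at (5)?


Local ring = Z/625Z.
phi(625) = 5^3*(5-1) = 500


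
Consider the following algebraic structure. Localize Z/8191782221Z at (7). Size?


7-primary part: 8191782221=7^10*29
Size=7^10=282475249


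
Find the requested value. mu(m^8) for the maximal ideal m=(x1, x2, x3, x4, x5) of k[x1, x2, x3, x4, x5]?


Graded Nakayama: mu(m^d) = dim_k (m^d/m^(d+1)) = #degree-8 monomials in 5 vars
C(n+d-1,d)=C(12,8)=495


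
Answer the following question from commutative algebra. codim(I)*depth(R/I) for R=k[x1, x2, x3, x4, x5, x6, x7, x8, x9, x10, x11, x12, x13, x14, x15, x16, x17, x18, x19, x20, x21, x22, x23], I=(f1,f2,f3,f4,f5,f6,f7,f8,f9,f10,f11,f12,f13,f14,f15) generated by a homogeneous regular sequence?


codim=15, depth=dim(R/I)=23-15=8
Product=15*8=120


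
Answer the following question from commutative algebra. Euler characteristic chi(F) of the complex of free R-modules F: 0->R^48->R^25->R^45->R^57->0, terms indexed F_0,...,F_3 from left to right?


chi = sum (-1)^i * rank:
(-1)^0*48=48
(-1)^1*25=-25
(-1)^2*45=45
(-1)^3*57=-57
chi=11


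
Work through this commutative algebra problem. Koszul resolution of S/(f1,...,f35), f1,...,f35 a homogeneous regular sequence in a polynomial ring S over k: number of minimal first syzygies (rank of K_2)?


Regular sequence => Koszul complex is the minimal free resolution.
Syz_1 minimally generated by Koszul relations f_i*e_j - f_j*e_i (i<j): mu(Syz_1) = beta_2 = C(m,2) = m(m-1)/2
m=35
35*34/2 = 595


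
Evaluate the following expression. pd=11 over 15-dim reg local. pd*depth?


pd+depth=15
depth=15-11=4
pd*depth=11*4=44


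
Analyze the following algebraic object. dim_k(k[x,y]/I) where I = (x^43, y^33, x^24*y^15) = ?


k[x,y]/I, I = (x^43, y^33, x^24*y^15)
Rect: 43x33=1419. Corner: (43-24)x(33-15)=342.
dim = 1419-342 = 1077


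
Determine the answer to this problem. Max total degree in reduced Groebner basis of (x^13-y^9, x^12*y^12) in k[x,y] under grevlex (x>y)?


LT(f1)=x^13, LT(f2)=x^12y^12, lcm=x^13y^12
S(f1,f2) = y^12*f1 - x^1*f2 = -y^21
Reduced GB = {f1, f2, y^21}; degrees 13, 24, 21
Max = 24


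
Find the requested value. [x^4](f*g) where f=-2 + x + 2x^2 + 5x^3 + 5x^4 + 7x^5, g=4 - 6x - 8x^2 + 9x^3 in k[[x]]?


[x^4] = sum a_i*b_j, i+j=4
  1*9=9
  2*-8=-16
  5*-6=-30
  5*4=20
Sum=-17


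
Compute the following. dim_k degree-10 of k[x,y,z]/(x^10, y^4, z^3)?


Need i<10, j<4, k<3 with i+j+k=10.
For each i, j ranges over max(0,10-i-2)..min(3,10-i):
  i=0: j in [8,3] -> 0
  i=1: j in [7,3] -> 0
  i=2: j in [6,3] -> 0
  i=3: j in [5,3] -> 0
  i=4: j in [4,3] -> 0
  i=5: j in [3,3] -> 1
  i=6: j in [2,3] -> 2
  i=7: j in [1,3] -> 3
  i=8: j in [0,2] -> 3
  i=9: j in [0,1] -> 2
H(10) = 0+0+0+0+0+1+2+3+3+2 = 11


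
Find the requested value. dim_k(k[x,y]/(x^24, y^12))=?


Basis: x^i*y^j, i<24, j<12
24*12=288


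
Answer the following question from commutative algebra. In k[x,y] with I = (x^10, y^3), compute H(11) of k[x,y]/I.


k[x,y], I = (x^10, y^3), d = 11
Need i < 10 and d-i < 3.
Range: 9 <= i <= 9.
H(11) = 1


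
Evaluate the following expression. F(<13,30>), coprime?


gcd(13,30)=1 => F=ab-a-b=13*30-13-30=390-43=347


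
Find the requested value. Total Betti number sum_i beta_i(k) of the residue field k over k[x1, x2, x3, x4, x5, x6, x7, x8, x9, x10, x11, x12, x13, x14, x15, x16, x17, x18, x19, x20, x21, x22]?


Koszul resolution: beta_i(k)=C(n,i), n=22
sum_i C(22,i) = 2^22 = 4194304


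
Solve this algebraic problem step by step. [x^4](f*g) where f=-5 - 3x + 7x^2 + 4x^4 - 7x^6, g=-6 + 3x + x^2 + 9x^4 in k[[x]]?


[x^4] = sum a_i*b_j, i+j=4
  -5*9=-45
  7*1=7
  4*-6=-24
Sum=-62


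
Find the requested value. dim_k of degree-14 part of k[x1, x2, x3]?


C(d+n-1,n-1)=C(16,2)=120


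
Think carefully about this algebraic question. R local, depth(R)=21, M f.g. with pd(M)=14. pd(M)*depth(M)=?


pd+depth=21
depth=21-14=7
pd*depth=14*7=98


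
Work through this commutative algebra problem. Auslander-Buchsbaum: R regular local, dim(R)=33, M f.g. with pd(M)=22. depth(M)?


pd+depth=depth(R)=33
depth=33-22=11


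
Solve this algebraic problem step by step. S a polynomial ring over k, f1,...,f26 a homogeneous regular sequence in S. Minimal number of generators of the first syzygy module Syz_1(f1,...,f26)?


Regular sequence => Koszul complex is the minimal free resolution.
Syz_1 minimally generated by Koszul relations f_i*e_j - f_j*e_i (i<j): mu(Syz_1) = beta_2 = C(m,2) = m(m-1)/2
m=26
26*25/2 = 325


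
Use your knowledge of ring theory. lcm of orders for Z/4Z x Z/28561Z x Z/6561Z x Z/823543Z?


Exponent = lcm of the cyclic orders; pairwise coprime => product.
2^2*13^4*3^8*7^7=4*28561*6561*823543=617290677834012


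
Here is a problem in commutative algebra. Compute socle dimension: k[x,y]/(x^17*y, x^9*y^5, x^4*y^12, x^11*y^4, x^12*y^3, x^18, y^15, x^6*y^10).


Socle = ann(m) = span of standard monomials u with x*u, y*u in I (staircase corners).
Minimal generators: x^18, x^17*y, x^12*y^3, x^11*y^4, x^9*y^5, x^6*y^10, x^4*y^12, y^15
Corners: x^3y^14, x^5y^11, x^8y^9, x^10y^4, x^11y^3, x^16y^2, x^17
Socle dim=7


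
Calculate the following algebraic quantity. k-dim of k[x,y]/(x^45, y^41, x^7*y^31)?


k[x,y]/I, I = (x^45, y^41, x^7*y^31)
Rect: 45x41=1845. Corner: (45-7)x(41-31)=380.
dim = 1845-380 = 1465


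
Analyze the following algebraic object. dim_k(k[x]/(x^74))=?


Basis: 1,x,...,x^73
dim=74


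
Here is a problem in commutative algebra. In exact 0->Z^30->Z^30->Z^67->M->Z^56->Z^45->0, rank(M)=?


Alt sum=0:
(-1)^0*30 + (-1)^1*30 + (-1)^2*67 + (-1)^3*? + (-1)^4*56 + (-1)^5*45=0
rank(M)=78


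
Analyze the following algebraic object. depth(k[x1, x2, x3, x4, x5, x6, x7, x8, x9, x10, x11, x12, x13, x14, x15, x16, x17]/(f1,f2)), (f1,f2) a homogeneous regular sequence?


depth(R)=17
depth(R/I)=17-2=15


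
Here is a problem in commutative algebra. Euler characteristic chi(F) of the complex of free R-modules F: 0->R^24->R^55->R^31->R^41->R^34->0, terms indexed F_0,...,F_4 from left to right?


chi = sum (-1)^i * rank:
(-1)^0*24=24
(-1)^1*55=-55
(-1)^2*31=31
(-1)^3*41=-41
(-1)^4*34=34
chi=-7


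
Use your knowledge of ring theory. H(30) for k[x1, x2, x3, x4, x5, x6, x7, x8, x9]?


C(d+n-1,n-1)=C(38,8)=48903492


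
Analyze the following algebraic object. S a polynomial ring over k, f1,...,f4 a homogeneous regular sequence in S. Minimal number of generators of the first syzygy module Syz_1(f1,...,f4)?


Regular sequence => Koszul complex is the minimal free resolution.
Syz_1 minimally generated by Koszul relations f_i*e_j - f_j*e_i (i<j): mu(Syz_1) = beta_2 = C(m,2) = m(m-1)/2
m=4
4*3/2 = 6


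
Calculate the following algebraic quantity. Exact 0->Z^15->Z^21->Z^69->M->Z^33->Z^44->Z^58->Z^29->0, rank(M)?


Alt sum=0:
(-1)^0*15 + (-1)^1*21 + (-1)^2*69 + (-1)^3*? + (-1)^4*33 + (-1)^5*44 + (-1)^6*58 + (-1)^7*29=0
rank(M)=81


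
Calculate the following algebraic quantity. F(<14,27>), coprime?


gcd(14,27)=1 => F=ab-a-b=14*27-14-27=378-41=337


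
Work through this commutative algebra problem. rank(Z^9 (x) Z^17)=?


rank(M(x)N) = rank(M)*rank(N)
9*17 = 153


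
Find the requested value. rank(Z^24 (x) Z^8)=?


rank(M(x)N) = rank(M)*rank(N)
24*8 = 192


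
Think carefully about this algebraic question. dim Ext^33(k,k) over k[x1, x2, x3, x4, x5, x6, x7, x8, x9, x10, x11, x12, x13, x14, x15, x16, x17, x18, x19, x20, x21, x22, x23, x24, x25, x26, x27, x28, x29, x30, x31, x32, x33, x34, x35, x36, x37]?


C(n,i)=C(37,33)=66045


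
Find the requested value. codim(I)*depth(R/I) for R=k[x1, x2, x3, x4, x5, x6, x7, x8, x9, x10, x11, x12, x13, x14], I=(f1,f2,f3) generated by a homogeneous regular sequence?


codim=3, depth=dim(R/I)=14-3=11
Product=3*11=33


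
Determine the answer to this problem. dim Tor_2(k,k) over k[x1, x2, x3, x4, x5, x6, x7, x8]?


Koszul: C(n,i)=C(8,2)=28


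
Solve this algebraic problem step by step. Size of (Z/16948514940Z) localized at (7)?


7-primary part: 16948514940=7^10*60
Size=7^10=282475249


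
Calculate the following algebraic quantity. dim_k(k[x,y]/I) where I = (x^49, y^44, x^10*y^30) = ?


k[x,y]/I, I = (x^49, y^44, x^10*y^30)
Rect: 49x44=2156. Corner: (49-10)x(44-30)=546.
dim = 2156-546 = 1610


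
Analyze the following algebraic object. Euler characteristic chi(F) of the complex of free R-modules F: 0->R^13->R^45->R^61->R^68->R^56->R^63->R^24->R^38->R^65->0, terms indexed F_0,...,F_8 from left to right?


chi = sum (-1)^i * rank:
(-1)^0*13=13
(-1)^1*45=-45
(-1)^2*61=61
(-1)^3*68=-68
(-1)^4*56=56
(-1)^5*63=-63
(-1)^6*24=24
(-1)^7*38=-38
(-1)^8*65=65
chi=5


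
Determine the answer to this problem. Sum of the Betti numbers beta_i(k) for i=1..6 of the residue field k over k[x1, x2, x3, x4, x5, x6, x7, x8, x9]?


Koszul resolution: beta_i(k)=C(n,i), n=9
C(9,1)=9, C(9,2)=36, C(9,3)=84, C(9,4)=126, C(9,5)=126, C(9,6)=84
Sum=465


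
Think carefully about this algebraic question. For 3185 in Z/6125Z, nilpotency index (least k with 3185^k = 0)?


3185^k mod 6125:
k=1: 3185
k=2: 1225
k=3: 0
First zero at k = 3


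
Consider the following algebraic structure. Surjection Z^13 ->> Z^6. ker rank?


rank(ker) = 13-6 = 7


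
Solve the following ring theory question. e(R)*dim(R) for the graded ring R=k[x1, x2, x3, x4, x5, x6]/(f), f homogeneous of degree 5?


e(R)=deg(f)=5, dim(R)=6-1=5
e*dim=5*5=25


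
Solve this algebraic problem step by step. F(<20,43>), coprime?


gcd(20,43)=1 => F=ab-a-b=20*43-20-43=860-63=797


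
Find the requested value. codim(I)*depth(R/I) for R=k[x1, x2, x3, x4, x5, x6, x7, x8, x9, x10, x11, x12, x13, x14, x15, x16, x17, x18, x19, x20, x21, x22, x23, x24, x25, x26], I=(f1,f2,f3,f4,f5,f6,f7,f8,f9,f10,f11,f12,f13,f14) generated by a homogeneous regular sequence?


codim=14, depth=dim(R/I)=26-14=12
Product=14*12=168


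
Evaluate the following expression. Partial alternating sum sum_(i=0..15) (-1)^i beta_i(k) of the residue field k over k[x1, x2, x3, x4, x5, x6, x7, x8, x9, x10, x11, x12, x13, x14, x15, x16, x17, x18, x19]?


Koszul resolution: beta_i(k)=C(n,i), n=19
sum_(i=0..p) (-1)^i C(n,i) = (-1)^p C(n-1,p)
(-1)^15*C(18,15) = (-1)^15*816 = -816


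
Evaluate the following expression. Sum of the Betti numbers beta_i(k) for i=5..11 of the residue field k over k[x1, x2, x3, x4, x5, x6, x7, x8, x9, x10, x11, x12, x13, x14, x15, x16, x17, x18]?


Koszul resolution: beta_i(k)=C(n,i), n=18
C(18,5)=8568, C(18,6)=18564, C(18,7)=31824, C(18,8)=43758, C(18,9)=48620, C(18,10)=43758, C(18,11)=31824
Sum=226916


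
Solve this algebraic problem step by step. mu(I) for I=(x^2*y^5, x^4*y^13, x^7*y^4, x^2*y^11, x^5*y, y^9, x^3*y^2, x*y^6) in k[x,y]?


Remove redundant (divisible by others).
x^4*y^13 redundant.
x^7*y^4 redundant.
x^2*y^11 redundant.
Min: x^5*y, x^3*y^2, x^2*y^5, x*y^6, y^9
Count=5


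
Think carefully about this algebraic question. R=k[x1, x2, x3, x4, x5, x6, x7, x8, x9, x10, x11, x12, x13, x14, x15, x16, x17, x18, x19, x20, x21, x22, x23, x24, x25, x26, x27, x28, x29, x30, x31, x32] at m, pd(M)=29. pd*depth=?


pd+depth=32
depth=32-29=3
pd*depth=29*3=87


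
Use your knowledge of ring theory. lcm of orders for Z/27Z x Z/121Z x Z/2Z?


Exponent = lcm of the cyclic orders; pairwise coprime => product.
3^3*11^2*2^1=27*121*2=6534


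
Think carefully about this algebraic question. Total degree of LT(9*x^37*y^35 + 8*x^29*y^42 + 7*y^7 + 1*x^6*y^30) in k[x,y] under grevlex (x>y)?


LT: 9*x^37*y^35
deg_x=37, deg_y=35
Total=37+35=72


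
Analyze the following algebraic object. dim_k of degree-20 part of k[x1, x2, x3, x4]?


C(d+n-1,n-1)=C(23,3)=1771


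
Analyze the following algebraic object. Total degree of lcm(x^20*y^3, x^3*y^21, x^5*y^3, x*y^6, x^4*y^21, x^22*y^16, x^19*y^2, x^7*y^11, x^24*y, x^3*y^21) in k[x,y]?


lcm = componentwise max:
x: max(20,3,5,1,4,22,19,7,24,3)=24
y: max(3,21,3,6,21,16,2,11,1,21)=21
Total=24+21=45


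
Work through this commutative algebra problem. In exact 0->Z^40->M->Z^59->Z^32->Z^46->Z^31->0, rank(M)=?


Alt sum=0:
(-1)^0*40 + (-1)^1*? + (-1)^2*59 + (-1)^3*32 + (-1)^4*46 + (-1)^5*31=0
rank(M)=82


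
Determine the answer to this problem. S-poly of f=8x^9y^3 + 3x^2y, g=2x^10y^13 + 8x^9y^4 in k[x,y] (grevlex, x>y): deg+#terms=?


LT(f)=8x^9y^3, LT(g)=2x^10y^13
lcm(LM)=x^10y^13
S(f,g) (scaled by 16 to clear denominators) = 2xy^10*f - 8*g = 6x^3y^11 - 64x^9y^4
2 terms, deg 14.
14+2=16


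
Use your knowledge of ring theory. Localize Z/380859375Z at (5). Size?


5-primary part: 380859375=5^10*39
Size=5^10=9765625


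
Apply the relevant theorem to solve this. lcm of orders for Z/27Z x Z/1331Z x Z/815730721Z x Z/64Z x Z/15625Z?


Exponent = lcm of the cyclic orders; pairwise coprime => product.
3^3*11^3*13^8*2^6*5^6=27*1331*815730721*64*15625=29314914920577000000


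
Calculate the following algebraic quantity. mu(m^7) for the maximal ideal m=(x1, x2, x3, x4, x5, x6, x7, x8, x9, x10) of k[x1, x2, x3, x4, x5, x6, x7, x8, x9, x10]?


Graded Nakayama: mu(m^d) = dim_k (m^d/m^(d+1)) = #degree-7 monomials in 10 vars
C(n+d-1,d)=C(16,7)=11440


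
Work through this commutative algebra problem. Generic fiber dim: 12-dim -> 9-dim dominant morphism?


dim(fiber)=dim(X)-dim(Y)=12-9=3


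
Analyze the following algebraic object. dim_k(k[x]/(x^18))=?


Basis: 1,x,...,x^17
dim=18


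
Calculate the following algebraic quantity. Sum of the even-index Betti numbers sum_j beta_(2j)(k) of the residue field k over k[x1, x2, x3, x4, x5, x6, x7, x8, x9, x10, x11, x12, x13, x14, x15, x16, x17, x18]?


Koszul resolution: beta_i(k)=C(n,i), n=18
sum_even C(18,i) = 2^(n-1) = 2^17 = 131072


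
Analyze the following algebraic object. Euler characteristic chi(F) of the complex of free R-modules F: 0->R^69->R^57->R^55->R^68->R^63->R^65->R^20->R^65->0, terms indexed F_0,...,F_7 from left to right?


chi = sum (-1)^i * rank:
(-1)^0*69=69
(-1)^1*57=-57
(-1)^2*55=55
(-1)^3*68=-68
(-1)^4*63=63
(-1)^5*65=-65
(-1)^6*20=20
(-1)^7*65=-65
chi=-48


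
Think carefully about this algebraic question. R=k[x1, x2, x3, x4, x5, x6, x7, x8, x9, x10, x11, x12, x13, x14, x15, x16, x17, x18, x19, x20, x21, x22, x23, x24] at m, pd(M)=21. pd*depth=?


pd+depth=24
depth=24-21=3
pd*depth=21*3=63


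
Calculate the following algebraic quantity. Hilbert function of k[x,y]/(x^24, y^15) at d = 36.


k[x,y], I = (x^24, y^15), d = 36
Need i < 24 and d-i < 15.
Range: 22 <= i <= 23.
H(36) = 2


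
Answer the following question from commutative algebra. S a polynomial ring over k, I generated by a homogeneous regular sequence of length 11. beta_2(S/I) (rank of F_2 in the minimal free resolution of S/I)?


Regular sequence => Koszul complex is the minimal free resolution.
Syz_1 minimally generated by Koszul relations f_i*e_j - f_j*e_i (i<j): mu(Syz_1) = beta_2 = C(m,2) = m(m-1)/2
m=11
11*10/2 = 55


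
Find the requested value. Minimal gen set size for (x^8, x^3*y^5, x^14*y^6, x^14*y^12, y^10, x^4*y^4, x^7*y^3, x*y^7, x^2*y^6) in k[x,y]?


Remove redundant (divisible by others).
x^14*y^12 redundant.
x^14*y^6 redundant.
Min: x^8, x^7*y^3, x^4*y^4, x^3*y^5, x^2*y^6, x*y^7, y^10
Count=7


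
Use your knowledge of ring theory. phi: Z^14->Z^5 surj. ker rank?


rank(ker) = 14-5 = 9


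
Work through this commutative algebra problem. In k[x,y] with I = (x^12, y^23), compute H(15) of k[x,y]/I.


k[x,y], I = (x^12, y^23), d = 15
Need i < 12 and d-i < 23.
Range: 0 <= i <= 11.
H(15) = 12


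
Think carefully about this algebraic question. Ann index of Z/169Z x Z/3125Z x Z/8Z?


Exponent = lcm of the cyclic orders; pairwise coprime => product.
13^2*5^5*2^3=169*3125*8=4225000


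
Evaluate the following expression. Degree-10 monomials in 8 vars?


C(d+n-1,n-1)=C(17,7)=19448


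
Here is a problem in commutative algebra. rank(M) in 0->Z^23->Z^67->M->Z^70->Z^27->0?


Alt sum=0:
(-1)^0*23 + (-1)^1*67 + (-1)^2*? + (-1)^3*70 + (-1)^4*27=0
rank(M)=87


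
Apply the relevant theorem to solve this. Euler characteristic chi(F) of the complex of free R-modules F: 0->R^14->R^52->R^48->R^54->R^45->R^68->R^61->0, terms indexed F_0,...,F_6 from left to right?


chi = sum (-1)^i * rank:
(-1)^0*14=14
(-1)^1*52=-52
(-1)^2*48=48
(-1)^3*54=-54
(-1)^4*45=45
(-1)^5*68=-68
(-1)^6*61=61
chi=-6


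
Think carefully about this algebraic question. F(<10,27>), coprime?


gcd(10,27)=1 => F=ab-a-b=10*27-10-27=270-37=233


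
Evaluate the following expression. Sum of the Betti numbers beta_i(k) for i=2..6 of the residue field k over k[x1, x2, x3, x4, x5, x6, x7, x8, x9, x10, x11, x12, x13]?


Koszul resolution: beta_i(k)=C(n,i), n=13
C(13,2)=78, C(13,3)=286, C(13,4)=715, C(13,5)=1287, C(13,6)=1716
Sum=4082


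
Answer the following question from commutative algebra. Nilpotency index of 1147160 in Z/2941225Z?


1147160^k mod 2941225:
k=1: 1147160
k=2: 1411200
k=3: 1363425
k=4: 2581075
k=5: 1260525
k=6: 0
First zero at k = 6


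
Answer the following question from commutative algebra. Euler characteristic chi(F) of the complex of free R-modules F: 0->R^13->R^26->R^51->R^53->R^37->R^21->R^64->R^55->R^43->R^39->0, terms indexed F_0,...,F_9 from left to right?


chi = sum (-1)^i * rank:
(-1)^0*13=13
(-1)^1*26=-26
(-1)^2*51=51
(-1)^3*53=-53
(-1)^4*37=37
(-1)^5*21=-21
(-1)^6*64=64
(-1)^7*55=-55
(-1)^8*43=43
(-1)^9*39=-39
chi=14


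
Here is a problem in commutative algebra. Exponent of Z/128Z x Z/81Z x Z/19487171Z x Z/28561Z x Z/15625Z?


Exponent = lcm of the cyclic orders; pairwise coprime => product.
2^7*3^4*11^7*13^4*5^6=128*81*19487171*28561*15625=90164840730822000000


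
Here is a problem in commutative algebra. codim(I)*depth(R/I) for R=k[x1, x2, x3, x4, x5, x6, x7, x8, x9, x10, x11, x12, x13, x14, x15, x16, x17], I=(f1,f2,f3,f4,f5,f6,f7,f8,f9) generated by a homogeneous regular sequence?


codim=9, depth=dim(R/I)=17-9=8
Product=9*8=72


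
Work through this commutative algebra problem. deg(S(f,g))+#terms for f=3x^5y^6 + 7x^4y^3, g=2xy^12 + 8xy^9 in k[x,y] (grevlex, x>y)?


LT(f)=3x^5y^6, LT(g)=2xy^12
lcm(LM)=x^5y^12
S(f,g) (scaled by 6 to clear denominators) = 2y^6*f - 3x^4*g = -24x^5y^9 + 14x^4y^9
2 terms, deg 14.
14+2=16


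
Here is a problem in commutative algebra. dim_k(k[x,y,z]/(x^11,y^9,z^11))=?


Basis: x^iy^jz^k, i<11,j<9,k<11
11*9*11=1089


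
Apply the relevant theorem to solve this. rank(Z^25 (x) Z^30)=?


rank(M(x)N) = rank(M)*rank(N)
25*30 = 750


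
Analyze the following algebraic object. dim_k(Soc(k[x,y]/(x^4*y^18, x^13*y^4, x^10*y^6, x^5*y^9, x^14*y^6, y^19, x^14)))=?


Socle = ann(m) = span of standard monomials u with x*u, y*u in I (staircase corners).
Redundant generators: x^14*y^6
Minimal generators: x^14, x^13*y^4, x^10*y^6, x^5*y^9, x^4*y^18, y^19
Corners: x^3y^18, x^4y^17, x^9y^8, x^12y^5, x^13y^3
Socle dim=5


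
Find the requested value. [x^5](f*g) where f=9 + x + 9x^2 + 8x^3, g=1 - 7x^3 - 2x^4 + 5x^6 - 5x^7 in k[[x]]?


[x^5] = sum a_i*b_j, i+j=5
  1*-2=-2
  9*-7=-63
Sum=-65


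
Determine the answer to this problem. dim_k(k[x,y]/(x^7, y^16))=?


Basis: x^i*y^j, i<7, j<16
7*16=112


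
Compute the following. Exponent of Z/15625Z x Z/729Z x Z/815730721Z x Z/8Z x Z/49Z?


Exponent = lcm of the cyclic orders; pairwise coprime => product.
5^6*3^6*13^8*2^3*7^2=15625*729*815730721*8*49=3642339635605125000


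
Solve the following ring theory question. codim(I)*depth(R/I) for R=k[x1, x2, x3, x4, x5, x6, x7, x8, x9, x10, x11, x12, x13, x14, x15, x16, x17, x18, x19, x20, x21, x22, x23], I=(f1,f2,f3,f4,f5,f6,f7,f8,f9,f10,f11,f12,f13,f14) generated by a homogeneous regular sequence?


codim=14, depth=dim(R/I)=23-14=9
Product=14*9=126


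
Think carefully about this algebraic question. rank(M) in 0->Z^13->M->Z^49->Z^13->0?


Alt sum=0:
(-1)^0*13 + (-1)^1*? + (-1)^2*49 + (-1)^3*13=0
rank(M)=49


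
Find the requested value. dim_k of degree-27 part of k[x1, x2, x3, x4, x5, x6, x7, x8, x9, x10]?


C(d+n-1,n-1)=C(36,9)=94143280


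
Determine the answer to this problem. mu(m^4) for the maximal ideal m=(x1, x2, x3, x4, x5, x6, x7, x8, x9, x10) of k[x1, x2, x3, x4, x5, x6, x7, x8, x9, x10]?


Graded Nakayama: mu(m^d) = dim_k (m^d/m^(d+1)) = #degree-4 monomials in 10 vars
C(n+d-1,d)=C(13,4)=715


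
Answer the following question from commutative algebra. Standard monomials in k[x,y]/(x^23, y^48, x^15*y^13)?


k[x,y]/I, I = (x^23, y^48, x^15*y^13)
Rect: 23x48=1104. Corner: (23-15)x(48-13)=280.
dim = 1104-280 = 824


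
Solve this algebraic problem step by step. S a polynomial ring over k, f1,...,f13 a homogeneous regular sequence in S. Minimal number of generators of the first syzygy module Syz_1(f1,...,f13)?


Regular sequence => Koszul complex is the minimal free resolution.
Syz_1 minimally generated by Koszul relations f_i*e_j - f_j*e_i (i<j): mu(Syz_1) = beta_2 = C(m,2) = m(m-1)/2
m=13
13*12/2 = 78


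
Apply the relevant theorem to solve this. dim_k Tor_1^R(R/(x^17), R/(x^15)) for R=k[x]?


Tor_1(R/I,R/J)=(I cap J)/IJ=(x^17)/(x^32)
dim=32-17=min(17,15)=15


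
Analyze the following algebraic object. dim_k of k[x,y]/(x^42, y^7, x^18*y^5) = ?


k[x,y]/I, I = (x^42, y^7, x^18*y^5)
Rect: 42x7=294. Corner: (42-18)x(7-5)=48.
dim = 294-48 = 246


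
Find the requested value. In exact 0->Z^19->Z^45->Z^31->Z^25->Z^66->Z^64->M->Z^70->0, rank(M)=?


Alt sum=0:
(-1)^0*19 + (-1)^1*45 + (-1)^2*31 + (-1)^3*25 + (-1)^4*66 + (-1)^5*64 + (-1)^6*? + (-1)^7*70=0
rank(M)=88


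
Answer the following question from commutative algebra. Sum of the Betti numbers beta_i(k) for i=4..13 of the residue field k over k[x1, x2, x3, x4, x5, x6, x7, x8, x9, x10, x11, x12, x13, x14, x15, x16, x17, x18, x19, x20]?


Koszul resolution: beta_i(k)=C(n,i), n=20
C(20,4)=4845, C(20,5)=15504, C(20,6)=38760, C(20,7)=77520, C(20,8)=125970, C(20,9)=167960, C(20,10)=184756, C(20,11)=167960, C(20,12)=125970, C(20,13)=77520
Sum=986765


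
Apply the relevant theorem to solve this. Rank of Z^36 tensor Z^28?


rank(M(x)N) = rank(M)*rank(N)
36*28 = 1008


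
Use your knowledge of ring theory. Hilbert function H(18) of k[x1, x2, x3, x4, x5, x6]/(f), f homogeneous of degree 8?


C(23,5)-C(15,5)=33649-3003=30646


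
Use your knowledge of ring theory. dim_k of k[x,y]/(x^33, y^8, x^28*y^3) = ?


k[x,y]/I, I = (x^33, y^8, x^28*y^3)
Rect: 33x8=264. Corner: (33-28)x(8-3)=25.
dim = 264-25 = 239


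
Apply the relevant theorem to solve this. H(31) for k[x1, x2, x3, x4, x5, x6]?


C(d+n-1,n-1)=C(36,5)=376992


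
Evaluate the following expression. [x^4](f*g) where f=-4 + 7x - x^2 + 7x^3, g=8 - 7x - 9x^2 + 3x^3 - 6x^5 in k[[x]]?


[x^4] = sum a_i*b_j, i+j=4
  7*3=21
  -1*-9=9
  7*-7=-49
Sum=-19


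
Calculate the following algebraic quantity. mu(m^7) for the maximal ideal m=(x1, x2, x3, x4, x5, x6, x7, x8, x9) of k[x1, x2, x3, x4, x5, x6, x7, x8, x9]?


Graded Nakayama: mu(m^d) = dim_k (m^d/m^(d+1)) = #degree-7 monomials in 9 vars
C(n+d-1,d)=C(15,7)=6435


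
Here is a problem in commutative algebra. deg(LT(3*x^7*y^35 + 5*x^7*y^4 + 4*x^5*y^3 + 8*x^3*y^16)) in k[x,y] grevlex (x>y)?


LT: 3*x^7*y^35
deg_x=7, deg_y=35
Total=7+35=42


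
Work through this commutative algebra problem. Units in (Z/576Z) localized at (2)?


Local ring = Z/64Z.
phi(64) = 2^5*(2-1) = 32


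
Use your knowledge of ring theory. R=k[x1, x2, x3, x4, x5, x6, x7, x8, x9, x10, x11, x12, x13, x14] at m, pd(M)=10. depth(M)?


pd+depth=depth(R)=14
depth=14-10=4


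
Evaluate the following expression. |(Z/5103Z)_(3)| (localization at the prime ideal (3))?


3-primary part: 5103=3^6*7
Size=3^6=729


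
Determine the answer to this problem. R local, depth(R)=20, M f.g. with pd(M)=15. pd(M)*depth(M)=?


pd+depth=20
depth=20-15=5
pd*depth=15*5=75


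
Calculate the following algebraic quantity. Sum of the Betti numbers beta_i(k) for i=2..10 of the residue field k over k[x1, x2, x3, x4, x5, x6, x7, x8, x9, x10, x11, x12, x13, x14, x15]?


Koszul resolution: beta_i(k)=C(n,i), n=15
C(15,2)=105, C(15,3)=455, C(15,4)=1365, C(15,5)=3003, C(15,6)=5005, C(15,7)=6435, C(15,8)=6435, C(15,9)=5005, C(15,10)=3003
Sum=30811


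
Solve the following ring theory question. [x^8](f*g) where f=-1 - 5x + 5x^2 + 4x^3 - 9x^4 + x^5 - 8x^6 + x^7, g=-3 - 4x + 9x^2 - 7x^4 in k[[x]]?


[x^8] = sum a_i*b_j, i+j=8
  -9*-7=63
  -8*9=-72
  1*-4=-4
Sum=-13


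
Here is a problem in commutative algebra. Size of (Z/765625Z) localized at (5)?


5-primary part: 765625=5^6*49
Size=5^6=15625


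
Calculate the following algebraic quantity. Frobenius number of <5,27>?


gcd(5,27)=1 => F=ab-a-b=5*27-5-27=135-32=103


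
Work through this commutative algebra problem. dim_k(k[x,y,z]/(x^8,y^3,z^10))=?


Basis: x^iy^jz^k, i<8,j<3,k<10
8*3*10=240


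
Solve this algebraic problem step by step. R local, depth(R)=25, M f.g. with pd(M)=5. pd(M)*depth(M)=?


pd+depth=25
depth=25-5=20
pd*depth=5*20=100


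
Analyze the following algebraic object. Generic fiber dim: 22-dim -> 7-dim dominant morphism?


dim(fiber)=dim(X)-dim(Y)=22-7=15


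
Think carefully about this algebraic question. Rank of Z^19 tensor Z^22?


rank(M(x)N) = rank(M)*rank(N)
19*22 = 418


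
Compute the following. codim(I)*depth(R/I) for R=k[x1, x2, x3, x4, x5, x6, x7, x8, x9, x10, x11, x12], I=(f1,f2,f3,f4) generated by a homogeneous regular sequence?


codim=4, depth=dim(R/I)=12-4=8
Product=4*8=32


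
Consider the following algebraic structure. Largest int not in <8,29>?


gcd(8,29)=1 => F=ab-a-b=8*29-8-29=232-37=195


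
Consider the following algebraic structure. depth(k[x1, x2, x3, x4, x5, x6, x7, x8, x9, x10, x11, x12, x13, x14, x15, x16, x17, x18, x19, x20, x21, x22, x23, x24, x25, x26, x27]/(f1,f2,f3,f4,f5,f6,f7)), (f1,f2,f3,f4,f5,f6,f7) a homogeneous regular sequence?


depth(R)=27
depth(R/I)=27-7=20


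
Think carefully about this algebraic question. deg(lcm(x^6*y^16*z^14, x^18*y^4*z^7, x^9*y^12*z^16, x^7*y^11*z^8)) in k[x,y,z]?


lcm = componentwise max:
x: max(6,18,9,7)=18
y: max(16,4,12,11)=16
z: max(14,7,16,8)=16
Total=18+16+16=50
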